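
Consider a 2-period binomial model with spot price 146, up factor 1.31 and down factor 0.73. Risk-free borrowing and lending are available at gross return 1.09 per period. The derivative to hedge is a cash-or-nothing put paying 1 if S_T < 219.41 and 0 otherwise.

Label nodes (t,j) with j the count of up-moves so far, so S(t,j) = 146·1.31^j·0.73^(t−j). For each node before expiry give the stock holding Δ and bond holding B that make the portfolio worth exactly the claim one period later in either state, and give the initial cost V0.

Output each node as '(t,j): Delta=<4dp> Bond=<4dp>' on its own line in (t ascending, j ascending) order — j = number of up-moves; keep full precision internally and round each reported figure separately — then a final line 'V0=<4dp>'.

(0,0): Delta=-0.0067 Bond=1.4992
(1,0): Delta=0.0000 Bond=0.9174
(1,1): Delta=-0.0090 Bond=2.0721
V0=0.5174

Risk-neutral probability p* = (R−d)/(u−d) = (1.09−0.73)/(1.31−0.73) = 0.6207.
At expiry t=2: V(2,0)=1.0000, V(2,1)=1.0000, V(2,2)=0.0000
  t=1,j=0: stock 106.5800 → up 139.6198 (V=1.0000), down 77.8034 (V=1.0000). Price 0.9174; hedge Δ=0.0000, bond B=0.9174.
  t=1,j=1: stock 191.2600 → up 250.5506 (V=0.0000), down 139.6198 (V=1.0000). Price 0.3480; hedge Δ=-0.0090, bond B=2.0721.
  t=0,j=0: stock 146.0000 → up 191.2600 (V=0.3480), down 106.5800 (V=0.9174). Price 0.5174; hedge Δ=-0.0067, bond B=1.4992.
The time-0 hedge costs 0.5174, which is the no-arbitrage price.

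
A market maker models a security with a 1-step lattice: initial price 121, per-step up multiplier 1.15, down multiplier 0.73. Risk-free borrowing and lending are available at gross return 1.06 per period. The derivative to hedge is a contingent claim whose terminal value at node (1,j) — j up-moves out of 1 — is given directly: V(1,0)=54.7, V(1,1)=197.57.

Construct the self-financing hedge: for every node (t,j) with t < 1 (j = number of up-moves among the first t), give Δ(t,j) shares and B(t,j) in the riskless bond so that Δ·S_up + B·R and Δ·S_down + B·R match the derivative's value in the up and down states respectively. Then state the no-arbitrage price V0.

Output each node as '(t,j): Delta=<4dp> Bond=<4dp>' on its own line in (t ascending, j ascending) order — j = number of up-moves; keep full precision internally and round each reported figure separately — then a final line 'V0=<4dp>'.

The replicating-portfolio and risk-neutral prices coincide; use p* = (1.06−0.73)/(1.15−0.73) = 0.7857 for the latter.
Terminal payoffs: V(1,0)=54.7000, V(1,1)=197.5700
(0,0): S=121.0000. Δ = (V_up−V_dn)/(S_up−S_dn) = (197.5700−54.7000)/(139.1500−88.3300) = 2.8113. V = [p*·197.5700 + (1−p*)·54.7000]/1.06 = 157.5047. B = V − Δ·S = -182.6619.
Self-financing check: at every node Δ·S+B equals the discounted successor values.

(0,0): Delta=2.8113 Bond=-182.6619
V0=157.5047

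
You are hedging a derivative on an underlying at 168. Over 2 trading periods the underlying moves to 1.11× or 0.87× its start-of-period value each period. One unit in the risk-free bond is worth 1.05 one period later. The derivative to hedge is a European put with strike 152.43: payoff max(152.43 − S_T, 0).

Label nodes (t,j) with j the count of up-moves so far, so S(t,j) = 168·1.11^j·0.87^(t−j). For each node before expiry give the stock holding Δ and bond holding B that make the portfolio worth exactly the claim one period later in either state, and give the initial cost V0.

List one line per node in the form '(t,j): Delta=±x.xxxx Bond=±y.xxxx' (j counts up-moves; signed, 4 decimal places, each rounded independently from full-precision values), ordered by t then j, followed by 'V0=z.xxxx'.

(0,0): Delta=-0.1492 Bond=26.5028
(1,0): Delta=-0.7204 Bond=111.3119
(1,1): Delta=0.0000 Bond=0.0000
V0=1.4326

Under the risk-neutral measure, an up-move has probability p* = (R−d)/(u−d) = 0.7500 and values discount at R = 1.05.
Payoff layer (t=2): V(2,0)=25.2708, V(2,1)=0.0000, V(2,2)=0.0000
(1,0): S=146.1600. Δ = (V_up−V_dn)/(S_up−S_dn) = (0.0000−25.2708)/(162.2376−127.1592) = -0.7204. V = [p*·0.0000 + (1−p*)·25.2708]/1.05 = 6.0169. B = V − Δ·S = 111.3119.
(1,1): S=186.4800. Δ = (V_up−V_dn)/(S_up−S_dn) = (0.0000−0.0000)/(206.9928−162.2376) = 0.0000. V = [p*·0.0000 + (1−p*)·0.0000]/1.05 = 0.0000. B = V − Δ·S = 0.0000.
(0,0): S=168.0000. Δ = (V_up−V_dn)/(S_up−S_dn) = (0.0000−6.0169)/(186.4800−146.1600) = -0.1492. V = [p*·0.0000 + (1−p*)·6.0169]/1.05 = 1.4326. B = V − Δ·S = 26.5028.
Self-financing check: at every node Δ·S+B equals the discounted successor values.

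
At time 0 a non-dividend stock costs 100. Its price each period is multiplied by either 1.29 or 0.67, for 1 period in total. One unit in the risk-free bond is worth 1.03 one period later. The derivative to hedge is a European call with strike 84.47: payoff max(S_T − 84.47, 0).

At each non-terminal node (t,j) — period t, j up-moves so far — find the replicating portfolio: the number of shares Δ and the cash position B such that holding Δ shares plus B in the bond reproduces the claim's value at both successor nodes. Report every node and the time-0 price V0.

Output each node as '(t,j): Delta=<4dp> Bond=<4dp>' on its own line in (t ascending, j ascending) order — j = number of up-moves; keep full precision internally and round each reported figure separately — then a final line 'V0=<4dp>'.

Risk-neutral probability p* = (R−d)/(u−d) = (1.03−0.67)/(1.29−0.67) = 0.5806.
At expiry t=1: V(1,0)=0.0000, V(1,1)=44.5300
(0,0): S=100.0000. Δ = (V_up−V_dn)/(S_up−S_dn) = (44.5300−0.0000)/(129.0000−67.0000) = 0.7182. V = [p*·44.5300 + (1−p*)·0.0000]/1.03 = 25.1030. B = V − Δ·S = -46.7195.
Check: Δ(0,0)·S0 + B(0,0) = 25.1030 = V0.

(0,0): Delta=0.7182 Bond=-46.7195
V0=25.1030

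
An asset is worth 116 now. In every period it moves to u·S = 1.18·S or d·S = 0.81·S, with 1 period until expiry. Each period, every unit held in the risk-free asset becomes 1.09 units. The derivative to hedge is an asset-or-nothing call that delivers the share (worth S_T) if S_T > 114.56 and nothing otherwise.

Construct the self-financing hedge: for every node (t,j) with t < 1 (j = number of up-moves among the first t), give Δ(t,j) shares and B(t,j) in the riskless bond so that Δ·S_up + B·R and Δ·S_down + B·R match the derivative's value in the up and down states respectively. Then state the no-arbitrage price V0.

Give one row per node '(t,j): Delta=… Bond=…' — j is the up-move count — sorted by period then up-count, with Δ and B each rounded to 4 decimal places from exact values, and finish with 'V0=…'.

(0,0): Delta=3.1892 Bond=-274.9140
V0=95.0320

No-arbitrage ⇒ martingale measure with p* = (R−d)/(u−d) = 0.7568.
Terminal values V(1,·): V(1,0)=0.0000, V(1,1)=136.8800
(0,0): S=116.0000. Δ = (V_up−V_dn)/(S_up−S_dn) = (136.8800−0.0000)/(136.8800−93.9600) = 3.1892. V = [p*·136.8800 + (1−p*)·0.0000]/1.09 = 95.0320. B = V − Δ·S = -274.9140.
Each (Δ,B) replicates both successor values, so the strategy is self-financing and V0 is arbitrage-free.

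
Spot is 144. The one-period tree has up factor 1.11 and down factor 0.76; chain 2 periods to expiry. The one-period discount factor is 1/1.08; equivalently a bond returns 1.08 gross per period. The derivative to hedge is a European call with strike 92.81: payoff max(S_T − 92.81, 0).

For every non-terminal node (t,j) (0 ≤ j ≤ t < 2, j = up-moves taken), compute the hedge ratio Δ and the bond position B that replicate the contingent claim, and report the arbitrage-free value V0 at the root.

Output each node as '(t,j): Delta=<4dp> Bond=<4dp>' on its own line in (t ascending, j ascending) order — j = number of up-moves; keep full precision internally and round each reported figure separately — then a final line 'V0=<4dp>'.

(0,0): Delta=0.9848 Bond=-77.3240
(1,0): Delta=0.7484 Bond=-57.6402
(1,1): Delta=1.0000 Bond=-85.9352
V0=64.4911

Under the risk-neutral measure, an up-move has probability p* = (R−d)/(u−d) = 0.9143 and values discount at R = 1.08.
At expiry t=2: V(2,0)=0.0000, V(2,1)=28.6684, V(2,2)=84.6124
  t=1,j=0: stock 109.4400 → up 121.4784 (V=28.6684), down 83.1744 (V=0.0000). Price 24.2695; hedge Δ=0.7484, bond B=-57.6402.
  t=1,j=1: stock 159.8400 → up 177.4224 (V=84.6124), down 121.4784 (V=28.6684). Price 73.9048; hedge Δ=1.0000, bond B=-85.9352.
  t=0,j=0: stock 144.0000 → up 159.8400 (V=73.9048), down 109.4400 (V=24.2695). Price 64.4911; hedge Δ=0.9848, bond B=-77.3240.
The time-0 hedge costs 64.4911, which is the no-arbitrage price.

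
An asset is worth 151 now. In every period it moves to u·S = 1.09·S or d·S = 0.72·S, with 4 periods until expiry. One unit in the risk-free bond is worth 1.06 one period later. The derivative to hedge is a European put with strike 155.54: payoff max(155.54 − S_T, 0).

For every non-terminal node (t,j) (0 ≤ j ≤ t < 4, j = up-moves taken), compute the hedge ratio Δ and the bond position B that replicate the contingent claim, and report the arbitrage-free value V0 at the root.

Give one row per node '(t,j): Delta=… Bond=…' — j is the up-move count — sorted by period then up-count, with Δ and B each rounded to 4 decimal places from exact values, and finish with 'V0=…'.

No-arbitrage ⇒ martingale measure with p* = (R−d)/(u−d) = 0.9189.
Terminal values V(4,·): V(4,0)=114.9605, V(4,1)=94.1071, V(4,2)=62.5374, V(4,3)=14.7444, V(4,4)=0.0000
  t=3,j=0: stock 56.3604 → up 61.4329 (V=94.1071), down 40.5795 (V=114.9605). Price 90.3754; hedge Δ=-1.0000, bond B=146.7358.
  t=3,j=1: stock 85.3235 → up 93.0026 (V=62.5374), down 61.4329 (V=94.1071). Price 61.4124; hedge Δ=-1.0000, bond B=146.7358.
  t=3,j=2: stock 129.1702 → up 140.7956 (V=14.7444), down 93.0026 (V=62.5374). Price 17.5656; hedge Δ=-1.0000, bond B=146.7358.
  t=3,j=3: stock 195.5494 → up 213.1488 (V=0.0000), down 140.7956 (V=14.7444). Price 1.1278; hedge Δ=-0.2038, bond B=40.9777.
  t=2,j=0: stock 78.2784 → up 85.3235 (V=61.4124), down 56.3604 (V=90.3754). Price 60.1516; hedge Δ=-1.0000, bond B=138.4300.
  t=2,j=1: stock 118.5048 → up 129.1702 (V=17.5656), down 85.3235 (V=61.4124). Price 19.9252; hedge Δ=-1.0000, bond B=138.4300.
  t=2,j=2: stock 179.4031 → up 195.5494 (V=1.1278), down 129.1702 (V=17.5656). Price 2.3213; hedge Δ=-0.2476, bond B=46.7478.
  t=1,j=0: stock 108.7200 → up 118.5048 (V=19.9252), down 78.2784 (V=60.1516). Price 21.8744; hedge Δ=-1.0000, bond B=130.5944.
  t=1,j=1: stock 164.5900 → up 179.4031 (V=2.3213), down 118.5048 (V=19.9252). Price 3.5365; hedge Δ=-0.2891, bond B=51.1146.
  t=0,j=0: stock 151.0000 → up 164.5900 (V=3.5365), down 108.7200 (V=21.8744). Price 4.7390; hedge Δ=-0.3282, bond B=54.3009.
Check: Δ(0,0)·S0 + B(0,0) = 4.7390 = V0.

(0,0): Delta=-0.3282 Bond=54.3009
(1,0): Delta=-1.0000 Bond=130.5944
(1,1): Delta=-0.2891 Bond=51.1146
(2,0): Delta=-1.0000 Bond=138.4300
(2,1): Delta=-1.0000 Bond=138.4300
(2,2): Delta=-0.2476 Bond=46.7478
(3,0): Delta=-1.0000 Bond=146.7358
(3,1): Delta=-1.0000 Bond=146.7358
(3,2): Delta=-1.0000 Bond=146.7358
(3,3): Delta=-0.2038 Bond=40.9777
V0=4.7390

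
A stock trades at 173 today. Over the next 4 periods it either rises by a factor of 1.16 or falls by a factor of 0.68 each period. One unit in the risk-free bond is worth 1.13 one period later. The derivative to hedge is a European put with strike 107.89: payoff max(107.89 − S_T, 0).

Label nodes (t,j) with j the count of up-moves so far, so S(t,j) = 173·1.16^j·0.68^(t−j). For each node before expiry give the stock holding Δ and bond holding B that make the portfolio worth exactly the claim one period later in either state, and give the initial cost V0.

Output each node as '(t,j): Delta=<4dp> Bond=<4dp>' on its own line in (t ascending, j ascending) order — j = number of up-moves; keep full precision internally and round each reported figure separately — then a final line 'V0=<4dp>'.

(0,0): Delta=-0.0045 Bond=0.8038
(1,0): Delta=-0.0768 Bond=9.4203
(1,1): Delta=-0.0017 Bond=0.3408
(2,0): Delta=-1.0000 Bond=84.4937
(2,1): Delta=-0.0408 Bond=5.7217
(2,2): Delta=-0.0001 Bond=0.0294
(3,0): Delta=-1.0000 Bond=95.4779
(3,1): Delta=-1.0000 Bond=95.4779
(3,2): Delta=-0.0033 Bond=0.5314
(3,3): Delta=0.0000 Bond=0.0000
V0=0.0290

Risk-neutral probability p* = (R−d)/(u−d) = (1.13−0.68)/(1.16−0.68) = 0.9375.
Terminal values V(4,·): V(4,0)=70.9002, V(4,1)=44.7898, V(4,2)=0.2485, V(4,3)=0.0000, V(4,4)=0.0000
(3,0): S=54.3967. Δ = (V_up−V_dn)/(S_up−S_dn) = (44.7898−70.9002)/(63.1002−36.9898) = -1.0000. V = [p*·44.7898 + (1−p*)·70.9002]/1.13 = 41.0811. B = V − Δ·S = 95.4779.
(3,1): S=92.7944. Δ = (V_up−V_dn)/(S_up−S_dn) = (0.2485−44.7898)/(107.6415−63.1002) = -1.0000. V = [p*·0.2485 + (1−p*)·44.7898]/1.13 = 2.6834. B = V − Δ·S = 95.4779.
(3,2): S=158.2964. Δ = (V_up−V_dn)/(S_up−S_dn) = (0.0000−0.2485)/(183.6238−107.6415) = -0.0033. V = [p*·0.0000 + (1−p*)·0.2485]/1.13 = 0.0137. B = V − Δ·S = 0.5314.
(3,3): S=270.0350. Δ = (V_up−V_dn)/(S_up−S_dn) = (0.0000−0.0000)/(313.2406−183.6238) = 0.0000. V = [p*·0.0000 + (1−p*)·0.0000]/1.13 = 0.0000. B = V − Δ·S = 0.0000.
(2,0): S=79.9952. Δ = (V_up−V_dn)/(S_up−S_dn) = (2.6834−41.0811)/(92.7944−54.3967) = -1.0000. V = [p*·2.6834 + (1−p*)·41.0811]/1.13 = 4.4985. B = V − Δ·S = 84.4937.
(2,1): S=136.4624. Δ = (V_up−V_dn)/(S_up−S_dn) = (0.0137−2.6834)/(158.2964−92.7944) = -0.0408. V = [p*·0.0137 + (1−p*)·2.6834]/1.13 = 0.1598. B = V − Δ·S = 5.7217.
(2,2): S=232.7888. Δ = (V_up−V_dn)/(S_up−S_dn) = (0.0000−0.0137)/(270.0350−158.2964) = -0.0001. V = [p*·0.0000 + (1−p*)·0.0137]/1.13 = 0.0008. B = V − Δ·S = 0.0294.
(1,0): S=117.6400. Δ = (V_up−V_dn)/(S_up−S_dn) = (0.1598−4.4985)/(136.4624−79.9952) = -0.0768. V = [p*·0.1598 + (1−p*)·4.4985]/1.13 = 0.3814. B = V − Δ·S = 9.4203.
(1,1): S=200.6800. Δ = (V_up−V_dn)/(S_up−S_dn) = (0.0008−0.1598)/(232.7888−136.4624) = -0.0017. V = [p*·0.0008 + (1−p*)·0.1598]/1.13 = 0.0095. B = V − Δ·S = 0.3408.
(0,0): S=173.0000. Δ = (V_up−V_dn)/(S_up−S_dn) = (0.0095−0.3814)/(200.6800−117.6400) = -0.0045. V = [p*·0.0095 + (1−p*)·0.3814]/1.13 = 0.0290. B = V − Δ·S = 0.8038.
Check: Δ(0,0)·S0 + B(0,0) = 0.0290 = V0.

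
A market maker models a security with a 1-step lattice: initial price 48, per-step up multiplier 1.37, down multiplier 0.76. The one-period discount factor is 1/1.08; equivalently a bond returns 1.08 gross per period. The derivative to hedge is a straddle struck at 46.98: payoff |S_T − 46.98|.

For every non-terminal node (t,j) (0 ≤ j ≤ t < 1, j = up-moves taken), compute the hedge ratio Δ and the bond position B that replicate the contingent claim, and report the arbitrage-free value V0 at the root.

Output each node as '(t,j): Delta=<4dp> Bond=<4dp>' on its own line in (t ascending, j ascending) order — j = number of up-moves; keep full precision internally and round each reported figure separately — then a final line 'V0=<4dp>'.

Since d<R<u, set p* = (R−d)/(u−d) = 0.5246; price each node as the discounted p*-expectation of its children.
Terminal values V(1,·): V(1,0)=10.5000, V(1,1)=18.7800
Node (0,0) S=48.0000: V=(p*·18.7800+(1−p*)·10.5000)/1.08=13.7441; Δ=(18.7800−10.5000)/(65.7600−36.4800)=0.2828; B=V−Δ·S=0.1703
Check: Δ(0,0)·S0 + B(0,0) = 13.7441 = V0.

(0,0): Delta=0.2828 Bond=0.1703
V0=13.7441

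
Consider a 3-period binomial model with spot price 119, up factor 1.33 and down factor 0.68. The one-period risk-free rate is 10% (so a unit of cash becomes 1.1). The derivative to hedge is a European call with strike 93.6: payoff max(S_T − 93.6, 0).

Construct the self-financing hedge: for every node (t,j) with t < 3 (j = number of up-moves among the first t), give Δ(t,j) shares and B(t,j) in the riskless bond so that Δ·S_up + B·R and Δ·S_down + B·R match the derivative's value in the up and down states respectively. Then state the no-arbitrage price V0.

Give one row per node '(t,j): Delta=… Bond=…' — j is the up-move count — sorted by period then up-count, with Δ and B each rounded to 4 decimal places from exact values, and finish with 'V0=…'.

The replicating-portfolio and risk-neutral prices coincide; use p* = (1.1−0.68)/(1.33−0.68) = 0.6462 for the latter.
Terminal payoffs: V(3,0)=0.0000, V(3,1)=0.0000, V(3,2)=49.5394, V(3,3)=186.3638
(2,0): S=55.0256. Δ = (V_up−V_dn)/(S_up−S_dn) = (0.0000−0.0000)/(73.1840−37.4174) = 0.0000. V = [p*·0.0000 + (1−p*)·0.0000]/1.1 = 0.0000. B = V − Δ·S = 0.0000.
(2,1): S=107.6236. Δ = (V_up−V_dn)/(S_up−S_dn) = (49.5394−0.0000)/(143.1394−73.1840) = 0.7082. V = [p*·49.5394 + (1−p*)·0.0000]/1.1 = 29.1001. B = V − Δ·S = -47.1144.
(2,2): S=210.4991. Δ = (V_up−V_dn)/(S_up−S_dn) = (186.3638−49.5394)/(279.9638−143.1394) = 1.0000. V = [p*·186.3638 + (1−p*)·49.5394]/1.1 = 125.4082. B = V − Δ·S = -85.0909.
(1,0): S=80.9200. Δ = (V_up−V_dn)/(S_up−S_dn) = (29.1001−0.0000)/(107.6236−55.0256) = 0.5533. V = [p*·29.1001 + (1−p*)·0.0000]/1.1 = 17.0937. B = V − Δ·S = -27.6756.
(1,1): S=158.2700. Δ = (V_up−V_dn)/(S_up−S_dn) = (125.4082−29.1001)/(210.4991−107.6236) = 0.9362. V = [p*·125.4082 + (1−p*)·29.1001]/1.1 = 83.0272. B = V − Δ·S = -65.1391.
(0,0): S=119.0000. Δ = (V_up−V_dn)/(S_up−S_dn) = (83.0272−17.0937)/(158.2700−80.9200) = 0.8524. V = [p*·83.0272 + (1−p*)·17.0937]/1.1 = 54.2699. B = V − Δ·S = -47.1662.
Check: Δ(0,0)·S0 + B(0,0) = 54.2699 = V0.

(0,0): Delta=0.8524 Bond=-47.1662
(1,0): Delta=0.5533 Bond=-27.6756
(1,1): Delta=0.9362 Bond=-65.1391
(2,0): Delta=0.0000 Bond=0.0000
(2,1): Delta=0.7082 Bond=-47.1144
(2,2): Delta=1.0000 Bond=-85.0909
V0=54.2699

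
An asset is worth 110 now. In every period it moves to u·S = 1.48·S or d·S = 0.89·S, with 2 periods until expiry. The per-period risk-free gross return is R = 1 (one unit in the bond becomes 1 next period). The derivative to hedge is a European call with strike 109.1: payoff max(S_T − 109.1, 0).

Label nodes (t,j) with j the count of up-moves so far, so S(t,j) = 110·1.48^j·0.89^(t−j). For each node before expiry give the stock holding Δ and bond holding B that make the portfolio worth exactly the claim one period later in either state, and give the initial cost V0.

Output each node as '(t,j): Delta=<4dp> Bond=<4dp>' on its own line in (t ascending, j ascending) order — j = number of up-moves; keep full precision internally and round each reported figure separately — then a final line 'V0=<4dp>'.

Under the risk-neutral measure, an up-move has probability p* = (R−d)/(u−d) = 0.1864 and values discount at R = 1.
Terminal payoffs: V(2,0)=0.0000, V(2,1)=35.7920, V(2,2)=131.8440
Node (1,0) S=97.9000: V=(p*·35.7920+(1−p*)·0.0000)/1=6.6731; Δ=(35.7920−0.0000)/(144.8920−87.1310)=0.6197; B=V−Δ·S=-53.9913
Node (1,1) S=162.8000: V=(p*·131.8440+(1−p*)·35.7920)/1=53.7000; Δ=(131.8440−35.7920)/(240.9440−144.8920)=1.0000; B=V−Δ·S=-109.1000
Node (0,0) S=110.0000: V=(p*·53.7000+(1−p*)·6.6731)/1=15.4408; Δ=(53.7000−6.6731)/(162.8000−97.9000)=0.7246; B=V−Δ·S=-64.2658
Root portfolio cost Δ·110+B reproduces V0=15.4408.

(0,0): Delta=0.7246 Bond=-64.2658
(1,0): Delta=0.6197 Bond=-53.9913
(1,1): Delta=1.0000 Bond=-109.1000
V0=15.4408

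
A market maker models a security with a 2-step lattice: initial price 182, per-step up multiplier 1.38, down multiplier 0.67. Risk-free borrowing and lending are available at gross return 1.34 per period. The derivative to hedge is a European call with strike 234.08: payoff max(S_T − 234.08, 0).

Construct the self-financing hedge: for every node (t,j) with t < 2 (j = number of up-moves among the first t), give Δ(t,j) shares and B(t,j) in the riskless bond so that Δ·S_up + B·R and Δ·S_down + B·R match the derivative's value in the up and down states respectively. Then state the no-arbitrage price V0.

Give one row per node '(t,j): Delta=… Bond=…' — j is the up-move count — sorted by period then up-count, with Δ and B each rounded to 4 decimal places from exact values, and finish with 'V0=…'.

(0,0): Delta=0.6132 Bond=-55.8028
(1,0): Delta=0.0000 Bond=0.0000
(1,1): Delta=0.6310 Bond=-79.2400
V0=55.8028

The replicating-portfolio and risk-neutral prices coincide; use p* = (1.34−0.67)/(1.38−0.67) = 0.9437 for the latter.
Payoff layer (t=2): V(2,0)=0.0000, V(2,1)=0.0000, V(2,2)=112.5208
  t=1,j=0: stock 121.9400 → up 168.2772 (V=0.0000), down 81.6998 (V=0.0000). Price 0.0000; hedge Δ=0.0000, bond B=0.0000.
  t=1,j=1: stock 251.1600 → up 346.6008 (V=112.5208), down 168.2772 (V=0.0000). Price 79.2400; hedge Δ=0.6310, bond B=-79.2400.
  t=0,j=0: stock 182.0000 → up 251.1600 (V=79.2400), down 121.9400 (V=0.0000). Price 55.8028; hedge Δ=0.6132, bond B=-55.8028.
Check: Δ(0,0)·S0 + B(0,0) = 55.8028 = V0.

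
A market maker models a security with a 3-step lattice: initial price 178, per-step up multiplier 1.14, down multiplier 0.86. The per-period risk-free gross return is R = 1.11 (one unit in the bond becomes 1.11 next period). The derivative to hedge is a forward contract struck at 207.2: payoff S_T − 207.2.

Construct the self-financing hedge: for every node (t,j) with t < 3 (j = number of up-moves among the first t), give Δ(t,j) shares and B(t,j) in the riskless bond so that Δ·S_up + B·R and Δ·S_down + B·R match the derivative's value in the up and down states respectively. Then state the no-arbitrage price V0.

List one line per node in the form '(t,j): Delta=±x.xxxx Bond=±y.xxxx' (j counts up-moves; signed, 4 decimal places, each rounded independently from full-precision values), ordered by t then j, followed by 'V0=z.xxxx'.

(0,0): Delta=1.0000 Bond=-151.5029
(1,0): Delta=1.0000 Bond=-168.1682
(1,1): Delta=1.0000 Bond=-168.1682
(2,0): Delta=1.0000 Bond=-186.6667
(2,1): Delta=1.0000 Bond=-186.6667
(2,2): Delta=1.0000 Bond=-186.6667
V0=26.4971

The replicating-portfolio and risk-neutral prices coincide; use p* = (1.11−0.86)/(1.14−0.86) = 0.8929 for the latter.
Terminal payoffs: V(3,0)=-93.9820, V(3,1)=-57.1204, V(3,2)=-8.2572, V(3,3)=56.5148
  t=2,j=0: stock 131.6488 → up 150.0796 (V=-57.1204), down 113.2180 (V=-93.9820). Price -55.0179; hedge Δ=1.0000, bond B=-186.6667.
  t=2,j=1: stock 174.5112 → up 198.9428 (V=-8.2572), down 150.0796 (V=-57.1204). Price -12.1555; hedge Δ=1.0000, bond B=-186.6667.
  t=2,j=2: stock 231.3288 → up 263.7148 (V=56.5148), down 198.9428 (V=-8.2572). Price 44.6621; hedge Δ=1.0000, bond B=-186.6667.
  t=1,j=0: stock 153.0800 → up 174.5112 (V=-12.1555), down 131.6488 (V=-55.0179). Price -15.0882; hedge Δ=1.0000, bond B=-168.1682.
  t=1,j=1: stock 202.9200 → up 231.3288 (V=44.6621), down 174.5112 (V=-12.1555). Price 34.7518; hedge Δ=1.0000, bond B=-168.1682.
  t=0,j=0: stock 178.0000 → up 202.9200 (V=34.7518), down 153.0800 (V=-15.0882). Price 26.4971; hedge Δ=1.0000, bond B=-151.5029.
Each (Δ,B) replicates both successor values, so the strategy is self-financing and V0 is arbitrage-free.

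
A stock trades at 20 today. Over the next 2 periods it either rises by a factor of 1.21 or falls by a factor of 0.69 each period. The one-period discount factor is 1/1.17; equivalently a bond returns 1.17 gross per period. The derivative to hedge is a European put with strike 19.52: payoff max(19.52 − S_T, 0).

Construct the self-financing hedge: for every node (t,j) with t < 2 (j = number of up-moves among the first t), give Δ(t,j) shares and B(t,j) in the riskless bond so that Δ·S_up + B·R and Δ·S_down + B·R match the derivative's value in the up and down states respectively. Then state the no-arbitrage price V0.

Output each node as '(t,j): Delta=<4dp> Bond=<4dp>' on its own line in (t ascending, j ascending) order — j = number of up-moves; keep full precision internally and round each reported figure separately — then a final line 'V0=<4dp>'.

(0,0): Delta=-0.2594 Bond=5.5249
(1,0): Delta=-1.0000 Bond=16.6838
(1,1): Delta=-0.2243 Bond=5.6125
V0=0.3360

No-arbitrage ⇒ martingale measure with p* = (R−d)/(u−d) = 0.9231.
At expiry t=2: V(2,0)=9.9980, V(2,1)=2.8220, V(2,2)=0.0000
Node (1,0) S=13.8000: V=(p*·2.8220+(1−p*)·9.9980)/1.17=2.8838; Δ=(2.8220−9.9980)/(16.6980−9.5220)=-1.0000; B=V−Δ·S=16.6838
Node (1,1) S=24.2000: V=(p*·0.0000+(1−p*)·2.8220)/1.17=0.1855; Δ=(0.0000−2.8220)/(29.2820−16.6980)=-0.2243; B=V−Δ·S=5.6125
Node (0,0) S=20.0000: V=(p*·0.1855+(1−p*)·2.8838)/1.17=0.3360; Δ=(0.1855−2.8838)/(24.2000−13.8000)=-0.2594; B=V−Δ·S=5.5249
Check: Δ(0,0)·S0 + B(0,0) = 0.3360 = V0.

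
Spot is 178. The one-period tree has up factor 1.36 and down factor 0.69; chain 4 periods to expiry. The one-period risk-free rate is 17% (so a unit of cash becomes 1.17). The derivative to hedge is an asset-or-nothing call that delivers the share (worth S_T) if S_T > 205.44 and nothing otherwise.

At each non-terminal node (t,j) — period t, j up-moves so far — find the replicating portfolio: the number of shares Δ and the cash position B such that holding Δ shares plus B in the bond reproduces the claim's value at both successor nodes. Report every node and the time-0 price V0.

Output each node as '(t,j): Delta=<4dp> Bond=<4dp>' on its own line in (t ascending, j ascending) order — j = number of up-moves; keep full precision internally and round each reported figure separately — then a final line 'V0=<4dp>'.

(0,0): Delta=1.2838 Bond=-74.1395
(1,0): Delta=1.4077 Bond=-101.9613
(1,1): Delta=1.2589 Bond=-80.7194
(2,0): Delta=0.0000 Bond=0.0000
(2,1): Delta=1.6904 Bond=-166.5156
(2,2): Delta=1.1722 Bond=-65.9124
(3,0): Delta=0.0000 Bond=0.0000
(3,1): Delta=0.0000 Bond=0.0000
(3,2): Delta=2.0299 Bond=-271.9407
(3,3): Delta=1.0000 Bond=0.0000
V0=154.3718

Risk-neutral probability p* = (R−d)/(u−d) = (1.17−0.69)/(1.36−0.69) = 0.7164.
At expiry t=4: V(4,0)=0.0000, V(4,1)=0.0000, V(4,2)=0.0000, V(4,3)=308.9483, V(4,4)=608.9416
  t=3,j=0: stock 58.4746 → up 79.5255 (V=0.0000), down 40.3475 (V=0.0000). Price 0.0000; hedge Δ=0.0000, bond B=0.0000.
  t=3,j=1: stock 115.2543 → up 156.7458 (V=0.0000), down 79.5255 (V=0.0000). Price 0.0000; hedge Δ=0.0000, bond B=0.0000.
  t=3,j=2: stock 227.1679 → up 308.9483 (V=308.9483), down 156.7458 (V=0.0000). Price 189.1762; hedge Δ=2.0299, bond B=-271.9407.
  t=3,j=3: stock 447.7512 → up 608.9416 (V=608.9416), down 308.9483 (V=308.9483). Price 447.7512; hedge Δ=1.0000, bond B=0.0000.
  t=2,j=0: stock 84.7458 → up 115.2543 (V=0.0000), down 58.4746 (V=0.0000). Price 0.0000; hedge Δ=0.0000, bond B=0.0000.
  t=2,j=1: stock 167.0352 → up 227.1679 (V=189.1762), down 115.2543 (V=0.0000). Price 115.8369; hedge Δ=1.6904, bond B=-166.5156.
  t=2,j=2: stock 329.2288 → up 447.7512 (V=447.7512), down 227.1679 (V=189.1762). Price 320.0204; hedge Δ=1.1722, bond B=-65.9124.
  t=1,j=0: stock 122.8200 → up 167.0352 (V=115.8369), down 84.7458 (V=0.0000). Price 70.9296; hedge Δ=1.4077, bond B=-101.9613.
  t=1,j=1: stock 242.0800 → up 329.2288 (V=320.0204), down 167.0352 (V=115.8369). Price 224.0322; hedge Δ=1.2589, bond B=-80.7194.
  t=0,j=0: stock 178.0000 → up 242.0800 (V=224.0322), down 122.8200 (V=70.9296). Price 154.3718; hedge Δ=1.2838, bond B=-74.1395.
Check: Δ(0,0)·S0 + B(0,0) = 154.3718 = V0.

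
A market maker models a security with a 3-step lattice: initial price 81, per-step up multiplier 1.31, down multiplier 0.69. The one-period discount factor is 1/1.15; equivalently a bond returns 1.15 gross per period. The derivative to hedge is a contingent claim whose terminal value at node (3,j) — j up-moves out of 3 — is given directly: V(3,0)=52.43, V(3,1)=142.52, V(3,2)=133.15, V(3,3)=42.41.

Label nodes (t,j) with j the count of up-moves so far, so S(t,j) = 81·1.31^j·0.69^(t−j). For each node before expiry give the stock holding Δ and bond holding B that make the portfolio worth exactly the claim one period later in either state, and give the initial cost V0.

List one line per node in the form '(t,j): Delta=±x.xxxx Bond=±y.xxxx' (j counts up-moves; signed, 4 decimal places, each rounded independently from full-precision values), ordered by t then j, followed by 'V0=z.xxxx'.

(0,0): Delta=-0.7158 Bond=121.1588
(1,0): Delta=0.4090 Bond=76.4717
(1,1): Delta=-0.9218 Bond=161.1973
(2,0): Delta=3.7679 Bond=-41.5926
(2,1): Delta=-0.2064 Bond=132.9982
(2,2): Delta=-1.0529 Bond=203.5955
V0=63.1823

No-arbitrage ⇒ martingale measure with p* = (R−d)/(u−d) = 0.7419.
Payoff layer (t=3): V(3,0)=52.4300, V(3,1)=142.5200, V(3,2)=133.1500, V(3,3)=42.4100
Node (2,0) S=38.5641: V=(p*·142.5200+(1−p*)·52.4300)/1.15=103.7139; Δ=(142.5200−52.4300)/(50.5190−26.6092)=3.7679; B=V−Δ·S=-41.5926
Node (2,1) S=73.2159: V=(p*·133.1500+(1−p*)·142.5200)/1.15=117.8853; Δ=(133.1500−142.5200)/(95.9128−50.5190)=-0.2064; B=V−Δ·S=132.9982
Node (2,2) S=139.0041: V=(p*·42.4100+(1−p*)·133.1500)/1.15=57.2407; Δ=(42.4100−133.1500)/(182.0954−95.9128)=-1.0529; B=V−Δ·S=203.5955
Node (1,0) S=55.8900: V=(p*·117.8853+(1−p*)·103.7139)/1.15=99.3288; Δ=(117.8853−103.7139)/(73.2159−38.5641)=0.4090; B=V−Δ·S=76.4717
Node (1,1) S=106.1100: V=(p*·57.2407+(1−p*)·117.8853)/1.15=63.3834; Δ=(57.2407−117.8853)/(139.0041−73.2159)=-0.9218; B=V−Δ·S=161.1973
Node (0,0) S=81.0000: V=(p*·63.3834+(1−p*)·99.3288)/1.15=63.1823; Δ=(63.3834−99.3288)/(106.1100−55.8900)=-0.7158; B=V−Δ·S=121.1588
Root portfolio cost Δ·81+B reproduces V0=63.1823.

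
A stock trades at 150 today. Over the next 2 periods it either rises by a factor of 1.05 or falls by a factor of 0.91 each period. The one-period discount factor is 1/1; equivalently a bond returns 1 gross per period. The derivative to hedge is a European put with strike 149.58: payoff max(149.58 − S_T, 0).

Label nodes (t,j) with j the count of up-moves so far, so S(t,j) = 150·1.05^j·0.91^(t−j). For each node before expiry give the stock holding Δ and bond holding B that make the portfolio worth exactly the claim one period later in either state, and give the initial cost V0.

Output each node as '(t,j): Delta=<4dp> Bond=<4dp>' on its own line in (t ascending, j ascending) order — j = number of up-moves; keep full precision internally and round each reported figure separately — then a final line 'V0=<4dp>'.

(0,0): Delta=-0.5165 Bond=83.5795
(1,0): Delta=-1.0000 Bond=149.5800
(1,1): Delta=-0.2837 Bond=46.9125
V0=6.1075

The replicating-portfolio and risk-neutral prices coincide; use p* = (1−0.91)/(1.05−0.91) = 0.6429 for the latter.
At expiry t=2: V(2,0)=25.3650, V(2,1)=6.2550, V(2,2)=0.0000
  t=1,j=0: stock 136.5000 → up 143.3250 (V=6.2550), down 124.2150 (V=25.3650). Price 13.0800; hedge Δ=-1.0000, bond B=149.5800.
  t=1,j=1: stock 157.5000 → up 165.3750 (V=0.0000), down 143.3250 (V=6.2550). Price 2.2339; hedge Δ=-0.2837, bond B=46.9125.
  t=0,j=0: stock 150.0000 → up 157.5000 (V=2.2339), down 136.5000 (V=13.0800). Price 6.1075; hedge Δ=-0.5165, bond B=83.5795.
Check: Δ(0,0)·S0 + B(0,0) = 6.1075 = V0.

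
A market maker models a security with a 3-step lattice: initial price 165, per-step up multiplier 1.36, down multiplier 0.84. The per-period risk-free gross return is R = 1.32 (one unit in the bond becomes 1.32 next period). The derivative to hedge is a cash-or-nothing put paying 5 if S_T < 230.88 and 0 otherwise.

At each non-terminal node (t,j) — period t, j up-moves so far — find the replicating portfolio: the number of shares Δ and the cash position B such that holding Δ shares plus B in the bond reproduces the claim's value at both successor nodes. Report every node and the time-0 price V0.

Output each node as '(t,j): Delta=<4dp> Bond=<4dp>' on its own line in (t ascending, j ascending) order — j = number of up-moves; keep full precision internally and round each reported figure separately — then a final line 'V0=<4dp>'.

(0,0): Delta=-0.0047 Bond=0.8203
(1,0): Delta=-0.0485 Bond=7.1485
(1,1): Delta=-0.0025 Bond=0.5773
(2,0): Delta=0.0000 Bond=3.7879
(2,1): Delta=-0.0510 Bond=9.9068
(2,2): Delta=0.0000 Bond=0.0000
V0=0.0366

The replicating-portfolio and risk-neutral prices coincide; use p* = (1.32−0.84)/(1.36−0.84) = 0.9231 for the latter.
Terminal payoffs: V(3,0)=5.0000, V(3,1)=5.0000, V(3,2)=0.0000, V(3,3)=0.0000
Node (2,0) S=116.4240: V=(p*·5.0000+(1−p*)·5.0000)/1.32=3.7879; Δ=(5.0000−5.0000)/(158.3366−97.7962)=0.0000; B=V−Δ·S=3.7879
Node (2,1) S=188.4960: V=(p*·0.0000+(1−p*)·5.0000)/1.32=0.2914; Δ=(0.0000−5.0000)/(256.3546−158.3366)=-0.0510; B=V−Δ·S=9.9068
Node (2,2) S=305.1840: V=(p*·0.0000+(1−p*)·0.0000)/1.32=0.0000; Δ=(0.0000−0.0000)/(415.0502−256.3546)=0.0000; B=V−Δ·S=0.0000
Node (1,0) S=138.6000: V=(p*·0.2914+(1−p*)·3.7879)/1.32=0.4245; Δ=(0.2914−3.7879)/(188.4960−116.4240)=-0.0485; B=V−Δ·S=7.1485
Node (1,1) S=224.4000: V=(p*·0.0000+(1−p*)·0.2914)/1.32=0.0170; Δ=(0.0000−0.2914)/(305.1840−188.4960)=-0.0025; B=V−Δ·S=0.5773
Node (0,0) S=165.0000: V=(p*·0.0170+(1−p*)·0.4245)/1.32=0.0366; Δ=(0.0170−0.4245)/(224.4000−138.6000)=-0.0047; B=V−Δ·S=0.8203
Each (Δ,B) replicates both successor values, so the strategy is self-financing and V0 is arbitrage-free.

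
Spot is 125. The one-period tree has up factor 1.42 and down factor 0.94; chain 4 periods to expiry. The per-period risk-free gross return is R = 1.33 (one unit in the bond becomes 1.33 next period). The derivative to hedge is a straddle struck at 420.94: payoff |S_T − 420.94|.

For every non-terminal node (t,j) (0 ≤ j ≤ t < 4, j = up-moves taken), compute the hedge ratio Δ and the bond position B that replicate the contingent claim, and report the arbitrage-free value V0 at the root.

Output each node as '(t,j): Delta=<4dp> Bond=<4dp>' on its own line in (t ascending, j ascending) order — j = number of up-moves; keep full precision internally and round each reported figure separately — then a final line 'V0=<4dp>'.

Risk-neutral probability p* = (R−d)/(u−d) = (1.33−0.94)/(1.42−0.94) = 0.8125.
At expiry t=4: V(4,0)=323.3464, V(4,1)=273.5113, V(4,2)=198.2286, V(4,3)=84.5037, V(4,4)=87.2936
  t=3,j=0: stock 103.8230 → up 147.4287 (V=273.5113), down 97.5936 (V=323.3464). Price 212.6732; hedge Δ=-1.0000, bond B=316.4962.
  t=3,j=1: stock 156.8390 → up 222.7114 (V=198.2286), down 147.4287 (V=273.5113). Price 159.6572; hedge Δ=-1.0000, bond B=316.4962.
  t=3,j=2: stock 236.9270 → up 336.4363 (V=84.5037), down 222.7114 (V=198.2286). Price 79.5692; hedge Δ=-1.0000, bond B=316.4962.
  t=3,j=3: stock 357.9110 → up 508.2336 (V=87.2936), down 336.4363 (V=84.5037). Price 65.2410; hedge Δ=0.0162, bond B=59.4286.
  t=2,j=0: stock 110.4500 → up 156.8390 (V=159.6572), down 103.8230 (V=212.6732). Price 127.5171; hedge Δ=-1.0000, bond B=237.9671.
  t=2,j=1: stock 166.8500 → up 236.9270 (V=79.5692), down 156.8390 (V=159.6572). Price 71.1171; hedge Δ=-1.0000, bond B=237.9671.
  t=2,j=2: stock 252.0500 → up 357.9110 (V=65.2410), down 236.9270 (V=79.5692). Price 51.0733; hedge Δ=-0.1184, bond B=80.9239.
  t=1,j=0: stock 117.5000 → up 166.8500 (V=71.1171), down 110.4500 (V=127.5171). Price 61.4226; hedge Δ=-1.0000, bond B=178.9226.
  t=1,j=1: stock 177.5000 → up 252.0500 (V=51.0733), down 166.8500 (V=71.1171). Price 41.2267; hedge Δ=-0.2353, bond B=82.9846.
  t=0,j=0: stock 125.0000 → up 177.5000 (V=41.2267), down 117.5000 (V=61.4226). Price 33.8447; hedge Δ=-0.3366, bond B=75.9195.
Each (Δ,B) replicates both successor values, so the strategy is self-financing and V0 is arbitrage-free.

(0,0): Delta=-0.3366 Bond=75.9195
(1,0): Delta=-1.0000 Bond=178.9226
(1,1): Delta=-0.2353 Bond=82.9846
(2,0): Delta=-1.0000 Bond=237.9671
(2,1): Delta=-1.0000 Bond=237.9671
(2,2): Delta=-0.1184 Bond=80.9239
(3,0): Delta=-1.0000 Bond=316.4962
(3,1): Delta=-1.0000 Bond=316.4962
(3,2): Delta=-1.0000 Bond=316.4962
(3,3): Delta=0.0162 Bond=59.4286
V0=33.8447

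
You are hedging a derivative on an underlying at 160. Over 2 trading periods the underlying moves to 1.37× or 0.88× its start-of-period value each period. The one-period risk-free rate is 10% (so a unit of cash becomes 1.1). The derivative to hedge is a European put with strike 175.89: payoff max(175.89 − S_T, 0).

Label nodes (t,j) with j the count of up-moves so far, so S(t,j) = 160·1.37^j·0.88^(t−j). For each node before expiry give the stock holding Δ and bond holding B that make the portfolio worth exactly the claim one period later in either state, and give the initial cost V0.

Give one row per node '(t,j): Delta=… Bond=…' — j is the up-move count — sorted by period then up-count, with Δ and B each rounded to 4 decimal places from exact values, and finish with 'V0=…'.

The replicating-portfolio and risk-neutral prices coincide; use p* = (1.1−0.88)/(1.37−0.88) = 0.4490 for the latter.
Terminal values V(2,·): V(2,0)=51.9860, V(2,1)=0.0000, V(2,2)=0.0000
  t=1,j=0: stock 140.8000 → up 192.8960 (V=0.0000), down 123.9040 (V=51.9860). Price 26.0412; hedge Δ=-0.7535, bond B=132.1351.
  t=1,j=1: stock 219.2000 → up 300.3040 (V=0.0000), down 192.8960 (V=0.0000). Price 0.0000; hedge Δ=0.0000, bond B=0.0000.
  t=0,j=0: stock 160.0000 → up 219.2000 (V=0.0000), down 140.8000 (V=26.0412). Price 13.0448; hedge Δ=-0.3322, bond B=66.1901.
Root portfolio cost Δ·160+B reproduces V0=13.0448.

(0,0): Delta=-0.3322 Bond=66.1901
(1,0): Delta=-0.7535 Bond=132.1351
(1,1): Delta=0.0000 Bond=0.0000
V0=13.0448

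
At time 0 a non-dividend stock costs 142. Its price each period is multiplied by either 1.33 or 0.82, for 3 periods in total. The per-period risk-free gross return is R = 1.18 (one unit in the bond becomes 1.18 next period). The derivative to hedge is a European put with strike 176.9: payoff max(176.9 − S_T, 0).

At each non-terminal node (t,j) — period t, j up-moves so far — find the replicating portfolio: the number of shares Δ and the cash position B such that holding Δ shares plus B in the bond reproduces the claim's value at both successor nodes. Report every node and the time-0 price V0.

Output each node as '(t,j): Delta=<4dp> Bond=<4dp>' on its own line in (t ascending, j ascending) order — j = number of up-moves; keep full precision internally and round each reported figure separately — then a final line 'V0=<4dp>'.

(0,0): Delta=-0.2473 Bond=42.2073
(1,0): Delta=-0.7072 Bond=103.3512
(1,1): Delta=-0.1292 Bond=27.4935
(2,0): Delta=-1.0000 Bond=149.9153
(2,1): Delta=-0.6319 Bond=110.3041
(2,2): Delta=0.0000 Bond=0.0000
V0=7.0916

Risk-neutral probability p* = (R−d)/(u−d) = (1.18−0.82)/(1.33−0.82) = 0.7059.
Payoff layer (t=3): V(3,0)=98.6057, V(3,1)=49.9105, V(3,2)=0.0000, V(3,3)=0.0000
Node (2,0) S=95.4808: V=(p*·49.9105+(1−p*)·98.6057)/1.18=54.4345; Δ=(49.9105−98.6057)/(126.9895−78.2943)=-1.0000; B=V−Δ·S=149.9153
Node (2,1) S=154.8652: V=(p*·0.0000+(1−p*)·49.9105)/1.18=12.4403; Δ=(0.0000−49.9105)/(205.9707−126.9895)=-0.6319; B=V−Δ·S=110.3041
Node (2,2) S=251.1838: V=(p*·0.0000+(1−p*)·0.0000)/1.18=0.0000; Δ=(0.0000−0.0000)/(334.0745−205.9707)=0.0000; B=V−Δ·S=0.0000
Node (1,0) S=116.4400: V=(p*·12.4403+(1−p*)·54.4345)/1.18=21.0098; Δ=(12.4403−54.4345)/(154.8652−95.4808)=-0.7072; B=V−Δ·S=103.3512
Node (1,1) S=188.8600: V=(p*·0.0000+(1−p*)·12.4403)/1.18=3.1008; Δ=(0.0000−12.4403)/(251.1838−154.8652)=-0.1292; B=V−Δ·S=27.4935
Node (0,0) S=142.0000: V=(p*·3.1008+(1−p*)·21.0098)/1.18=7.0916; Δ=(3.1008−21.0098)/(188.8600−116.4400)=-0.2473; B=V−Δ·S=42.2073
Each (Δ,B) replicates both successor values, so the strategy is self-financing and V0 is arbitrage-free.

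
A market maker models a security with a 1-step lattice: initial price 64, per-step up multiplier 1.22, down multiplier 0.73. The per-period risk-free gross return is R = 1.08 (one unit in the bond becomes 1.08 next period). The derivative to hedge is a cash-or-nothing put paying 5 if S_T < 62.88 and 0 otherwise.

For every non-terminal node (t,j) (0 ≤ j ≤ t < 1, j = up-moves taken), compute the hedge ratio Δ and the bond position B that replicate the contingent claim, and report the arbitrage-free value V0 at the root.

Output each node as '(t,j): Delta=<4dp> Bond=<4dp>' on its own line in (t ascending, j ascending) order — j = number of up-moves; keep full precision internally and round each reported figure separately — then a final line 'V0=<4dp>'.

(0,0): Delta=-0.1594 Bond=11.5268
V0=1.3228

No-arbitrage ⇒ martingale measure with p* = (R−d)/(u−d) = 0.7143.
Terminal payoffs: V(1,0)=5.0000, V(1,1)=0.0000
(0,0): S=64.0000. Δ = (V_up−V_dn)/(S_up−S_dn) = (0.0000−5.0000)/(78.0800−46.7200) = -0.1594. V = [p*·0.0000 + (1−p*)·5.0000]/1.08 = 1.3228. B = V − Δ·S = 11.5268.
The time-0 hedge costs 1.3228, which is the no-arbitrage price.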